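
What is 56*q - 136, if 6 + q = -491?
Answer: -27968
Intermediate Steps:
q = -497 (q = -6 - 491 = -497)
56*q - 136 = 56*(-497) - 136 = -27832 - 136 = -27968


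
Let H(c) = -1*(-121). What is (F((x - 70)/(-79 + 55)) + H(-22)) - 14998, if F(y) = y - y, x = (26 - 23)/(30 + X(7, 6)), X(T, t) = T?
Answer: -14877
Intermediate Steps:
H(c) = 121
x = 3/37 (x = (26 - 23)/(30 + 7) = 3/37 ≈ 0.081081)
F(y) = 0
(F((x - 70)/(-79 + 55)) + H(-22)) - 14998 = (0 + 121) - 14998 = 121 - 14998 = -14877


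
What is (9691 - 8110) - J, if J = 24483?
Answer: -22902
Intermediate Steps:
(9691 - 8110) - J = (9691 - 8110) - 1*24483 = 1581 - 24483 = -22902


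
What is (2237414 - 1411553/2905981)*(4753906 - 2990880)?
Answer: 881768118213654162/223537 ≈ 3.9446e+12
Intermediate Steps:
(2237414 - 1411553/2905981)*(4753906 - 2990880) = (2237414 - 1411553*1/2905981)*1763026 = (2237414 - 108581/223537)*1763026 = (500144704737/223537)*1763026 = 881768118213654162/223537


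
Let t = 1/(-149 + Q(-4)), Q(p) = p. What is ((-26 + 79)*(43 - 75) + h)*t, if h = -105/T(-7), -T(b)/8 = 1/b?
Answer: 14303/1224 ≈ 11.685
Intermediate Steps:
T(b) = -8/b
t = -1/153 (t = 1/(-149 - 4) = 1/(-153) = -1/153 ≈ -0.0065359)
h = -735/8 (h = -105/((-8/(-7))) = -105/((-8*(-⅐))) = -105/8/7 = -105*7/8 = -735/8 ≈ -91.875)
((-26 + 79)*(43 - 75) + h)*t = ((-26 + 79)*(43 - 75) - 735/8)*(-1/153) = (53*(-32) - 735/8)*(-1/153) = (-1696 - 735/8)*(-1/153) = -14303/8*(-1/153) = 14303/1224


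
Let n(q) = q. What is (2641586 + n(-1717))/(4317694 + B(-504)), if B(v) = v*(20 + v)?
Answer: 2639869/4561630 ≈ 0.57871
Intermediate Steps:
(2641586 + n(-1717))/(4317694 + B(-504)) = (2641586 - 1717)/(4317694 - 504*(20 - 504)) = 2639869/(4317694 - 504*(-484)) = 2639869/(4317694 + 243936) = 2639869/4561630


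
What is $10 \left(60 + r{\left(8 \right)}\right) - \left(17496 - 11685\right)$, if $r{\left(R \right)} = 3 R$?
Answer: $-4971$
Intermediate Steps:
$10 \left(60 + r{\left(8 \right)}\right) - \left(17496 - 11685\right) = 10 \left(60 + 3 \cdot 8\right) - \left(17496 - 11685\right) = 10 \left(60 + 24\right) - 5811 = 10 \cdot 84 - 5811 = 840 - 5811 = -4971$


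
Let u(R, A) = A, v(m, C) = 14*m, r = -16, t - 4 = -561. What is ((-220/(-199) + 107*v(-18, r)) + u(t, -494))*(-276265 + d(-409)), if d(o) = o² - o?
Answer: 593245331150/199 ≈ 2.9811e+9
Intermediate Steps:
t = -557 (t = 4 - 561 = -557)
((-220/(-199) + 107*v(-18, r)) + u(t, -494))*(-276265 + d(-409)) = ((-220/(-199) + 107*(14*(-18))) - 494)*(-276265 - 409*(-1 - 409)) = ((-220*(-1/199) + 107*(-252)) - 494)*(-276265 - 409*(-410)) = ((220/199 - 26964) - 494)*(-276265 + 167690) = (-5365616/199 - 494)*(-108575) = -5463922/199*(-108575) = 593245331150/199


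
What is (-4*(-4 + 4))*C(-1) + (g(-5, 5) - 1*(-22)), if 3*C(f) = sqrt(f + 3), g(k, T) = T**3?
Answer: 147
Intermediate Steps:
C(f) = sqrt(3 + f)/3 (C(f) = sqrt(f + 3)/3 = sqrt(3 + f)/3)
(-4*(-4 + 4))*C(-1) + (g(-5, 5) - 1*(-22)) = (-4*(-4 + 4))*(sqrt(3 - 1)/3) + (5**3 - 1*(-22)) = (-4*0)*(sqrt(2)/3) + (125 + 22) = 0*(sqrt(2)/3) + 147 = 0 + 147 = 147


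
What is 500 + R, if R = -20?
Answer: 480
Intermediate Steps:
500 + R = 500 - 20 = 480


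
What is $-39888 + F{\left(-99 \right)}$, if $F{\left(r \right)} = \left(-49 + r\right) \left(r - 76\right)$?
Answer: $-13988$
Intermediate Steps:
$F{\left(r \right)} = \left(-76 + r\right) \left(-49 + r\right)$ ($F{\left(r \right)} = \left(-49 + r\right) \left(-76 + r\right) = \left(-76 + r\right) \left(-49 + r\right)$)
$-39888 + F{\left(-99 \right)} = -39888 + \left(3724 + \left(-99\right)^{2} - -12375\right) = -39888 + \left(3724 + 9801 + 12375\right) = -39888 + 25900 = -13988$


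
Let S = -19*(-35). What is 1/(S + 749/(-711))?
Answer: 711/472066 ≈ 0.0015061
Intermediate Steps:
S = 665
1/(S + 749/(-711)) = 1/(665 + 749/(-711)) = 1/(665 + 749*(-1/711)) = 1/(665 - 749/711) = 1/(472066/711) = 711/472066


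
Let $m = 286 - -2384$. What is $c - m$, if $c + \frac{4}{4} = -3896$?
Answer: $-6567$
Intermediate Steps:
$m = 2670$ ($m = 286 + 2384 = 2670$)
$c = -3897$ ($c = -1 - 3896 = -3897$)
$c - m = -3897 - 2670 = -6567$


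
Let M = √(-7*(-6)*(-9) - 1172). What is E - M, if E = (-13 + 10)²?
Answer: 9 - 5*I*√62 ≈ 9.0 - 39.37*I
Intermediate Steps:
E = 9 (E = (-3)² = 9)
M = 5*I*√62 (M = √(42*(-9) - 1172) = √(-378 - 1172) = √(-1550) = 5*I*√62 ≈ 39.37*I)
E - M = 9 - 5*I*√62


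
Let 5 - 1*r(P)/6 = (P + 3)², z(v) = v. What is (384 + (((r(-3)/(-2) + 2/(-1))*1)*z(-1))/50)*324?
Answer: 3113154/25 ≈ 1.2453e+5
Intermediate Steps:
r(P) = 30 - 6*(3 + P)² (r(P) = 30 - 6*(P + 3)² = 30 - 6*(3 + P)²)
(384 + (((r(-3)/(-2) + 2/(-1))*1)*z(-1))/50)*324 = (384 + ((((30 - 6*(3 - 3)²)/(-2) + 2/(-1))*1)*(-1))/50)*324 = (384 + ((((30 - 6*0²)*(-½) + 2*(-1))*1)*(-1))*(1/50))*324 = (384 + ((((30 - 6*0)*(-½) - 2)*1)*(-1))*(1/50))*324 = (384 + ((((30 + 0)*(-½) - 2)*1)*(-1))*(1/50))*324 = (384 + (((30*(-½) - 2)*1)*(-1))*(1/50))*324 = (384 + (((-15 - 2)*1)*(-1))*(1/50))*324 = (384 + (-17*1*(-1))*(1/50))*324 = (384 - 17*(-1)*(1/50))*324 = (384 + 17*(1/50))*324 = (384 + 17/50)*324 = (19217/50)*324 = 3113154/25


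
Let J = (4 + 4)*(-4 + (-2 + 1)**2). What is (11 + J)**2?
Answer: 169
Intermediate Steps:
J = -24 (J = 8*(-4 + (-1)**2) = 8*(-4 + 1) = 8*(-3) = -24)
(11 + J)**2 = (11 - 24)**2 = (-13)**2 = 169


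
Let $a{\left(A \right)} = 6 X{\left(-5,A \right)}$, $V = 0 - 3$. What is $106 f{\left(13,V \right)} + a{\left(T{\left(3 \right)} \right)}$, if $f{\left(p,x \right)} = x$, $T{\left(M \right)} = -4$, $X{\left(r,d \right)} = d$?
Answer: $-342$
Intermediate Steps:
$V = -3$
$a{\left(A \right)} = 6 A$
$106 f{\left(13,V \right)} + a{\left(T{\left(3 \right)} \right)} = 106 \left(-3\right) + 6 \left(-4\right) = -318 - 24 = -342$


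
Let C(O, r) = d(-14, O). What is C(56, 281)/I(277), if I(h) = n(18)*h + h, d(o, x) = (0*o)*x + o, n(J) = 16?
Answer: -14/4709 ≈ -0.0029730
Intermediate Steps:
d(o, x) = o (d(o, x) = 0*x + o = 0 + o = o)
I(h) = 17*h (I(h) = 16*h + h = 17*h)
C(O, r) = -14
C(56, 281)/I(277) = -14/(17*277) = -14/4709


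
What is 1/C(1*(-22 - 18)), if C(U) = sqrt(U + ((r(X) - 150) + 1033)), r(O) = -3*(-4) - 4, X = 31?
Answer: sqrt(851)/851 ≈ 0.034280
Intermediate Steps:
r(O) = 8 (r(O) = 12 - 4 = 8)
C(U) = sqrt(891 + U) (C(U) = sqrt(U + ((8 - 150) + 1033)) = sqrt(U + (-142 + 1033)) = sqrt(U + 891) = sqrt(891 + U))
1/C(1*(-22 - 18)) = 1/(sqrt(891 + 1*(-22 - 18))) = 1/(sqrt(891 + 1*(-40))) = 1/(sqrt(891 - 40)) = 1/(sqrt(851)) = sqrt(851)/851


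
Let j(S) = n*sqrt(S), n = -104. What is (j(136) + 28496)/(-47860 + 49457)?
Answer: 28496/1597 - 208*sqrt(34)/1597 ≈ 17.084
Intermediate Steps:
j(S) = -104*sqrt(S)
(j(136) + 28496)/(-47860 + 49457) = (-208*sqrt(34) + 28496)/(-47860 + 49457) = (-208*sqrt(34) + 28496)/1597 = (-208*sqrt(34) + 28496)*(1/1597) = (28496 - 208*sqrt(34))*(1/1597) = 28496/1597 - 208*sqrt(34)/1597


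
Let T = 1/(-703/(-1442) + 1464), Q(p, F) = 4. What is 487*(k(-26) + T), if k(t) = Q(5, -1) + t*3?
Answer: -76104021804/2111791 ≈ -36038.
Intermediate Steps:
T = 1442/2111791 (T = 1/(-703*(-1/1442) + 1464) = 1/(703/1442 + 1464) = 1/(2111791/1442) = 1442/2111791 ≈ 0.00068283)
k(t) = 4 + 3*t (k(t) = 4 + t*3 = 4 + 3*t)
487*(k(-26) + T) = 487*((4 + 3*(-26)) + 1442/2111791) = 487*((4 - 78) + 1442/2111791) = 487*(-74 + 1442/2111791) = 487*(-156271092/2111791) = -76104021804/2111791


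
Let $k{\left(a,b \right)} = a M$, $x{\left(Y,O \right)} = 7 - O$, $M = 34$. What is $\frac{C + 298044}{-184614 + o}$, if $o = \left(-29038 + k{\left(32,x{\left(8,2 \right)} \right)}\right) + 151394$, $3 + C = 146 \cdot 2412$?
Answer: $- \frac{216731}{20390} \approx -10.629$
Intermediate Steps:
$k{\left(a,b \right)} = 34 a$ ($k{\left(a,b \right)} = a 34 = 34 a$)
$C = 352149$ ($C = -3 + 146 \cdot 2412 = -3 + 352152 = 352149$)
$o = 123444$ ($o = \left(-29038 + 34 \cdot 32\right) + 151394 = \left(-29038 + 1088\right) + 151394 = -27950 + 151394 = 123444$)
$\frac{C + 298044}{-184614 + o} = \frac{352149 + 298044}{-184614 + 123444} = \frac{650193}{-61170} = 650193 \left(- \frac{1}{61170}\right) = - \frac{216731}{20390}$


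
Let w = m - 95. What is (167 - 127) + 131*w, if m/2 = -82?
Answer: -33889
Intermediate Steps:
m = -164 (m = 2*(-82) = -164)
w = -259 (w = -164 - 95 = -259)
(167 - 127) + 131*w = (167 - 127) + 131*(-259) = 40 - 33929 = -33889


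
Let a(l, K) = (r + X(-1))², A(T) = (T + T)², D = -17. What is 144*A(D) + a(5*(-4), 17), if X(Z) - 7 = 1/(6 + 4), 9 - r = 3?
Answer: 16663561/100 ≈ 1.6664e+5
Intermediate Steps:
r = 6 (r = 9 - 1*3 = 9 - 3 = 6)
X(Z) = 71/10 (X(Z) = 7 + 1/(6 + 4) = 7 + 1/10 = 7 + ⅒ = 71/10)
A(T) = 4*T² (A(T) = (2*T)² = 4*T²)
a(l, K) = 17161/100 (a(l, K) = (6 + 71/10)² = (131/10)² = 17161/100)
144*A(D) + a(5*(-4), 17) = 144*(4*(-17)²) + 17161/100 = 144*(4*289) + 17161/100 = 144*1156 + 17161/100 = 166464 + 17161/100 = 16663561/100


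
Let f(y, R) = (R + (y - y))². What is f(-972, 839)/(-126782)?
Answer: -703921/126782 ≈ -5.5522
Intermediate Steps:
f(y, R) = R² (f(y, R) = (R + 0)² = R²)
f(-972, 839)/(-126782) = 839²/(-126782) = 703921*(-1/126782) = -703921/126782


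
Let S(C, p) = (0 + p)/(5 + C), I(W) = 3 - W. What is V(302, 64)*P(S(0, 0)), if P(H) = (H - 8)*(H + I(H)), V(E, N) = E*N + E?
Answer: -471120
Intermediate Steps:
V(E, N) = E + E*N
S(C, p) = p/(5 + C)
P(H) = -24 + 3*H (P(H) = (H - 8)*(H + (3 - H)) = (-8 + H)*3 = -24 + 3*H)
V(302, 64)*P(S(0, 0)) = (302*(1 + 64))*(-24 + 3*(0/(5 + 0))) = (302*65)*(-24 + 3*(0/5)) = 19630*(-24 + 3*(0*(1/5))) = 19630*(-24 + 3*0) = 19630*(-24 + 0) = 19630*(-24) = -471120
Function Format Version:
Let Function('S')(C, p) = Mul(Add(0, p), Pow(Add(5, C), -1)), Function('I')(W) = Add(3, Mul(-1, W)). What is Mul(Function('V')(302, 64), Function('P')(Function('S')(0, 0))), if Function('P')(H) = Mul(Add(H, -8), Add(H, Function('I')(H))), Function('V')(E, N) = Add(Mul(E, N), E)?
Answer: -471120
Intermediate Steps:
Function('V')(E, N) = Add(E, Mul(E, N))
Function('S')(C, p) = Mul(p, Pow(Add(5, C), -1))
Function('P')(H) = Add(-24, Mul(3, H)) (Function('P')(H) = Mul(Add(H, -8), Add(H, Add(3, Mul(-1, H)))) = Mul(Add(-8, H), 3) = Add(-24, Mul(3, H)))
Mul(Function('V')(302, 64), Function('P')(Function('S')(0, 0))) = Mul(Mul(302, Add(1, 64)), Add(-24, Mul(3, Mul(0, Pow(Add(5, 0), -1))))) = Mul(Mul(302, 65), Add(-24, Mul(3, Mul(0, Pow(5, -1))))) = Mul(19630, Add(-24, Mul(3, Mul(0, Rational(1, 5))))) = Mul(19630, Add(-24, Mul(3, 0))) = Mul(19630, Add(-24, 0)) = Mul(19630, -24) = -471120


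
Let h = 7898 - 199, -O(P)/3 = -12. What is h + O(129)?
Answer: 7735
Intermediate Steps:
O(P) = 36 (O(P) = -3*(-12) = 36)
h = 7699
h + O(129) = 7699 + 36 = 7735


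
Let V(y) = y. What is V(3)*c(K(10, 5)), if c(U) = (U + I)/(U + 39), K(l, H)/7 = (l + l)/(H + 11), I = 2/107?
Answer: 11259/20437 ≈ 0.55091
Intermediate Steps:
I = 2/107 (I = 2*(1/107) = 2/107 ≈ 0.018692)
K(l, H) = 14*l/(11 + H) (K(l, H) = 7*((l + l)/(H + 11)) = 7*((2*l)/(11 + H)) = 7*(2*l/(11 + H)) = 14*l/(11 + H))
c(U) = (2/107 + U)/(39 + U) (c(U) = (U + 2/107)/(U + 39) = (2/107 + U)/(39 + U))
V(3)*c(K(10, 5)) = 3*((2/107 + 14*10/(11 + 5))/(39 + 14*10/(11 + 5))) = 3*((2/107 + 14*10/16)/(39 + 14*10/16)) = 3*((2/107 + 14*10*(1/16))/(39 + 14*10*(1/16))) = 3*((2/107 + 35/4)/(39 + 35/4)) = 3*((3753/428)/(191/4)) = 3*((4/191)*(3753/428)) = 3*(3753/20437) = 11259/20437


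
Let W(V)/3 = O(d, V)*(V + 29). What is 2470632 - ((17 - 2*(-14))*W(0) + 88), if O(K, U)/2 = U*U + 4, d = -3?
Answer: 2439224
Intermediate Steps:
O(K, U) = 8 + 2*U**2 (O(K, U) = 2*(U*U + 4) = 2*(U**2 + 4) = 2*(4 + U**2) = 8 + 2*U**2)
W(V) = 3*(8 + 2*V**2)*(29 + V) (W(V) = 3*((8 + 2*V**2)*(V + 29)) = 3*((8 + 2*V**2)*(29 + V)) = 3*(8 + 2*V**2)*(29 + V))
2470632 - ((17 - 2*(-14))*W(0) + 88) = 2470632 - ((17 - 2*(-14))*(6*(4 + 0**2)*(29 + 0)) + 88) = 2470632 - ((17 + 28)*(6*(4 + 0)*29) + 88) = 2470632 - (45*(6*4*29) + 88) = 2470632 - (45*696 + 88) = 2470632 - (31320 + 88) = 2470632 - 1*31408 = 2470632 - 31408 = 2439224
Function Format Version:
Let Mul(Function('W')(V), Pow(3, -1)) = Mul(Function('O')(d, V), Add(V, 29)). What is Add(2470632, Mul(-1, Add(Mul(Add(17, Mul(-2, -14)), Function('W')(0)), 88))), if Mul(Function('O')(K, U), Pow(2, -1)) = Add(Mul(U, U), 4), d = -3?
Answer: 2439224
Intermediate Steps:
Function('O')(K, U) = Add(8, Mul(2, Pow(U, 2))) (Function('O')(K, U) = Mul(2, Add(Mul(U, U), 4)) = Mul(2, Add(Pow(U, 2), 4)) = Mul(2, Add(4, Pow(U, 2))) = Add(8, Mul(2, Pow(U, 2))))
Function('W')(V) = Mul(3, Add(8, Mul(2, Pow(V, 2))), Add(29, V)) (Function('W')(V) = Mul(3, Mul(Add(8, Mul(2, Pow(V, 2))), Add(V, 29))) = Mul(3, Mul(Add(8, Mul(2, Pow(V, 2))), Add(29, V))) = Mul(3, Add(8, Mul(2, Pow(V, 2))), Add(29, V)))
Add(2470632, Mul(-1, Add(Mul(Add(17, Mul(-2, -14)), Function('W')(0)), 88))) = Add(2470632, Mul(-1, Add(Mul(Add(17, Mul(-2, -14)), Mul(6, Add(4, Pow(0, 2)), Add(29, 0))), 88))) = Add(2470632, Mul(-1, Add(Mul(Add(17, 28), Mul(6, Add(4, 0), 29)), 88))) = Add(2470632, Mul(-1, Add(Mul(45, Mul(6, 4, 29)), 88))) = Add(2470632, Mul(-1, Add(Mul(45, 696), 88))) = Add(2470632, Mul(-1, Add(31320, 88))) = Add(2470632, Mul(-1, 31408)) = Add(2470632, -31408) = 2439224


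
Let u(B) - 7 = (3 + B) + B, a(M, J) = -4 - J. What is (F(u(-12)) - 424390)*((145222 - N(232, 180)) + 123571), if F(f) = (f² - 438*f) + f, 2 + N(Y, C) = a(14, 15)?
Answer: -112384681864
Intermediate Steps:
N(Y, C) = -21 (N(Y, C) = -2 + (-4 - 1*15) = -2 + (-4 - 15) = -2 - 19 = -21)
u(B) = 10 + 2*B (u(B) = 7 + ((3 + B) + B) = 7 + (3 + 2*B) = 10 + 2*B)
F(f) = f² - 437*f
(F(u(-12)) - 424390)*((145222 - N(232, 180)) + 123571) = ((10 + 2*(-12))*(-437 + (10 + 2*(-12))) - 424390)*((145222 - 1*(-21)) + 123571) = ((10 - 24)*(-437 + (10 - 24)) - 424390)*((145222 + 21) + 123571) = (-14*(-437 - 14) - 424390)*(145243 + 123571) = (-14*(-451) - 424390)*268814 = (6314 - 424390)*268814 = -418076*268814 = -112384681864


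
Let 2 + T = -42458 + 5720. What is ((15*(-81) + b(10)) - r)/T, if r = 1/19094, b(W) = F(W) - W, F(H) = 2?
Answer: 23351963/701513560 ≈ 0.033288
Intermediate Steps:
b(W) = 2 - W
r = 1/19094 ≈ 5.2372e-5
T = -36740 (T = -2 + (-42458 + 5720) = -2 - 36738 = -36740)
((15*(-81) + b(10)) - r)/T = ((15*(-81) + (2 - 1*10)) - 1*1/19094)/(-36740) = ((-1215 + (2 - 10)) - 1/19094)*(-1/36740) = ((-1215 - 8) - 1/19094)*(-1/36740) = (-1223 - 1/19094)*(-1/36740) = -23351963/19094*(-1/36740) = 23351963/701513560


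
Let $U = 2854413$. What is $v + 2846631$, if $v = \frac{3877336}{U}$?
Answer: $\frac{8125464409939}{2854413} \approx 2.8466 \cdot 10^{6}$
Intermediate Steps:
$v = \frac{3877336}{2854413} \approx 1.3584$
$v + 2846631 = \frac{3877336}{2854413} + 2846631 = \frac{8125464409939}{2854413}$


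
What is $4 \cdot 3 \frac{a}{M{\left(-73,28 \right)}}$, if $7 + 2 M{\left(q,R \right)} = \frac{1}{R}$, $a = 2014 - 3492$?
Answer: $\frac{331072}{65} \approx 5093.4$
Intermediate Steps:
$a = -1478$ ($a = 2014 - 3492 = -1478$)
$M{\left(q,R \right)} = - \frac{7}{2} + \frac{1}{2 R}$
$4 \cdot 3 \frac{a}{M{\left(-73,28 \right)}} = 4 \cdot 3 \left(- \frac{1478}{\frac{1}{2} \cdot \frac{1}{28} \left(1 - 196\right)}\right) = 12 \left(- \frac{1478}{\frac{1}{2} \cdot \frac{1}{28} \left(1 - 196\right)}\right) = 12 \left(- \frac{1478}{\frac{1}{2} \cdot \frac{1}{28} \left(-195\right)}\right) = 12 \left(- \frac{1478}{- \frac{195}{56}}\right) = 12 \left(\left(-1478\right) \left(- \frac{56}{195}\right)\right) = 12 \cdot \frac{82768}{195} = \frac{331072}{65}$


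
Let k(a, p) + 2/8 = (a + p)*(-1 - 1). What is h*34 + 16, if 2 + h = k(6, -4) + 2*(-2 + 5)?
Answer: 15/2 ≈ 7.5000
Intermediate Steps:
k(a, p) = -1/4 - 2*a - 2*p (k(a, p) = -1/4 + (a + p)*(-1 - 1) = -1/4 + (a + p)*(-2) = -1/4 + (-2*a - 2*p) = -1/4 - 2*a - 2*p)
h = -1/4 (h = -2 + ((-1/4 - 2*6 - 2*(-4)) + 2*(-2 + 5)) = -2 + ((-1/4 - 12 + 8) + 2*3) = -2 + (-17/4 + 6) = -2 + 7/4 = -1/4 ≈ -0.25000)
h*34 + 16 = -1/4*34 + 16 = -17/2 + 16 = 15/2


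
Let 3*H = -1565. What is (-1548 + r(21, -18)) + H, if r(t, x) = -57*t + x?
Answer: -9854/3 ≈ -3284.7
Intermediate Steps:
H = -1565/3 (H = (1/3)*(-1565) = -1565/3 ≈ -521.67)
r(t, x) = x - 57*t
(-1548 + r(21, -18)) + H = (-1548 + (-18 - 57*21)) - 1565/3 = (-1548 + (-18 - 1197)) - 1565/3 = (-1548 - 1215) - 1565/3 = -2763 - 1565/3 = -9854/3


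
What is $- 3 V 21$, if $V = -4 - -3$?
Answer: $63$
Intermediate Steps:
$V = -1$ ($V = -4 + 3 = -1$)
$- 3 V 21 = \left(-3\right) \left(-1\right) 21 = 3 \cdot 21 = 63$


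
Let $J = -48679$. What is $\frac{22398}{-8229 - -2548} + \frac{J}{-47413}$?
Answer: $- \frac{785410975}{269353253} \approx -2.9159$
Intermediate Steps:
$\frac{22398}{-8229 - -2548} + \frac{J}{-47413} = \frac{22398}{-8229 - -2548} - \frac{48679}{-47413} = \frac{22398}{-8229 + 2548} - - \frac{48679}{47413} = \frac{22398}{-5681} + \frac{48679}{47413} = 22398 \left(- \frac{1}{5681}\right) + \frac{48679}{47413} = - \frac{22398}{5681} + \frac{48679}{47413} = - \frac{785410975}{269353253}$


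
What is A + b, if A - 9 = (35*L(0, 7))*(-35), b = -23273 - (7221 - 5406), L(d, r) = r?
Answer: -33654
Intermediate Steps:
b = -25088 (b = -23273 - 1*1815 = -23273 - 1815 = -25088)
A = -8566 (A = 9 + (35*7)*(-35) = 9 + 245*(-35) = 9 - 8575 = -8566)
A + b = -8566 - 25088 = -33654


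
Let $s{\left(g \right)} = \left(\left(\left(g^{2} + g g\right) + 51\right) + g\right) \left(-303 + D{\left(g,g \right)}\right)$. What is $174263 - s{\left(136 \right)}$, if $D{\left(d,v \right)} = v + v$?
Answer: $1326812$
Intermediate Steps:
$D{\left(d,v \right)} = 2 v$
$s{\left(g \right)} = \left(-303 + 2 g\right) \left(51 + g + 2 g^{2}\right)$ ($s{\left(g \right)} = \left(\left(\left(g^{2} + g g\right) + 51\right) + g\right) \left(-303 + 2 g\right) = \left(\left(\left(g^{2} + g^{2}\right) + 51\right) + g\right) \left(-303 + 2 g\right) = \left(\left(2 g^{2} + 51\right) + g\right) \left(-303 + 2 g\right) = \left(\left(51 + 2 g^{2}\right) + g\right) \left(-303 + 2 g\right) = \left(51 + g + 2 g^{2}\right) \left(-303 + 2 g\right) = \left(-303 + 2 g\right) \left(51 + g + 2 g^{2}\right)$)
$174263 - s{\left(136 \right)} = 174263 - \left(-15453 - 604 \cdot 136^{2} - 27336 + 4 \cdot 136^{3}\right) = 174263 - \left(-15453 - 11171584 - 27336 + 4 \cdot 2515456\right) = 174263 - \left(-15453 - 11171584 - 27336 + 10061824\right) = 174263 - -1152549 = 174263 + 1152549 = 1326812$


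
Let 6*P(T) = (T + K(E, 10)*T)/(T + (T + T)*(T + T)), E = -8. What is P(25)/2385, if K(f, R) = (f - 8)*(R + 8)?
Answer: -287/1445310 ≈ -0.00019857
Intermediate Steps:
K(f, R) = (-8 + f)*(8 + R)
P(T) = -287*T/(6*(T + 4*T²)) (P(T) = ((T + (-64 - 8*10 + 8*(-8) + 10*(-8))*T)/(T + (T + T)*(T + T)))/6 = ((T + (-64 - 80 - 64 - 80)*T)/(T + (2*T)*(2*T)))/6 = ((T - 288*T)/(T + 4*T²))/6 = ((-287*T)/(T + 4*T²))/6 = (-287*T/(T + 4*T²))/6 = -287*T/(6*(T + 4*T²)))
P(25)/2385 = -287/(6 + 24*25)/2385 = -287/(6 + 600)*(1/2385) = -287/606*(1/2385) = -287*1/606*(1/2385) = -287/606*1/2385 = -287/1445310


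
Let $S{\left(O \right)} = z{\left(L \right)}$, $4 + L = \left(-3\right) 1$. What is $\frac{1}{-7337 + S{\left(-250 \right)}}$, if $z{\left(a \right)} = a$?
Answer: $- \frac{1}{7344} \approx -0.00013617$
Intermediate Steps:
$L = -7$ ($L = -4 - 3 = -7$)
$S{\left(O \right)} = -7$
$\frac{1}{-7337 + S{\left(-250 \right)}} = \frac{1}{-7337 - 7} = \frac{1}{-7344} = - \frac{1}{7344}$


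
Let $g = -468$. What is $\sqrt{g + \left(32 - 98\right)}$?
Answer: $i \sqrt{534} \approx 23.108 i$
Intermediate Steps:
$\sqrt{g + \left(32 - 98\right)} = \sqrt{-468 + \left(32 - 98\right)} = \sqrt{-468 - 66} = \sqrt{-534} = i \sqrt{534}$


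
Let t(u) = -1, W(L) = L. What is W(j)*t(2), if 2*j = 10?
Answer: -5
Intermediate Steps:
j = 5 (j = (½)*10 = 5)
W(j)*t(2) = 5*(-1) = -5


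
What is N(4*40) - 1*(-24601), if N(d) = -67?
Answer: 24534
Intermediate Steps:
N(4*40) - 1*(-24601) = -67 - 1*(-24601) = -67 + 24601 = 24534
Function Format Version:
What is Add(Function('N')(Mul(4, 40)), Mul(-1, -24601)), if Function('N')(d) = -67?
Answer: 24534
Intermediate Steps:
Add(Function('N')(Mul(4, 40)), Mul(-1, -24601)) = Add(-67, Mul(-1, -24601)) = Add(-67, 24601) = 24534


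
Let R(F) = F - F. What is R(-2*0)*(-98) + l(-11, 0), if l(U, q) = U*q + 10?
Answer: 10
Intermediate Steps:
l(U, q) = 10 + U*q
R(F) = 0
R(-2*0)*(-98) + l(-11, 0) = 0*(-98) + (10 - 11*0) = 0 + (10 + 0) = 0 + 10 = 10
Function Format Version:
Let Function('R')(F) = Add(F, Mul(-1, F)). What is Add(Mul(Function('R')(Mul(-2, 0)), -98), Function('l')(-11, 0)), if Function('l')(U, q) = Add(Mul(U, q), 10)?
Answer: 10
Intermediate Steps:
Function('l')(U, q) = Add(10, Mul(U, q))
Function('R')(F) = 0
Add(Mul(Function('R')(Mul(-2, 0)), -98), Function('l')(-11, 0)) = Add(Mul(0, -98), Add(10, Mul(-11, 0))) = Add(0, Add(10, 0)) = Add(0, 10) = 10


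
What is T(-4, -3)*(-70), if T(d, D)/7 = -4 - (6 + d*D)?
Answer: 10780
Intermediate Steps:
T(d, D) = -70 - 7*D*d (T(d, D) = 7*(-4 - (6 + d*D)) = 7*(-4 - (6 + D*d)) = 7*(-4 + (-6 - D*d)) = 7*(-10 - D*d) = -70 - 7*D*d)
T(-4, -3)*(-70) = (-70 - 7*(-3)*(-4))*(-70) = (-70 - 84)*(-70) = -154*(-70) = 10780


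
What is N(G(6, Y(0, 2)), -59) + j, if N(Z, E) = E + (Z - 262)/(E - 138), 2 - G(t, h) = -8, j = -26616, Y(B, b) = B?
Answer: -5254723/197 ≈ -26674.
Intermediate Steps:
G(t, h) = 10 (G(t, h) = 2 - 1*(-8) = 2 + 8 = 10)
N(Z, E) = E + (-262 + Z)/(-138 + E)
N(G(6, Y(0, 2)), -59) + j = (-262 + 10 + (-59)**2 - 138*(-59))/(-138 - 59) - 26616 = (-262 + 10 + 3481 + 8142)/(-197) - 26616 = -1/197*11371 - 26616 = -11371/197 - 26616 = -5254723/197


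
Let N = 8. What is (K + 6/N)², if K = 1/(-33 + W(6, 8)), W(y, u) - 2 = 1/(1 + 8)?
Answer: 159201/309136 ≈ 0.51499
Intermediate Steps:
W(y, u) = 19/9 (W(y, u) = 2 + 1/(1 + 8) = 2 + 1/9 = 2 + ⅑ = 19/9)
K = -9/278 (K = 1/(-33 + 19/9) = 1/(-278/9) = -9/278 ≈ -0.032374)
(K + 6/N)² = (-9/278 + 6/8)² = (-9/278 + 6*(⅛))² = (-9/278 + ¾)² = (399/556)² = 159201/309136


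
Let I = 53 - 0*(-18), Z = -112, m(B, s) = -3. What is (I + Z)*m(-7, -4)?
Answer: 177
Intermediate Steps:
I = 53 (I = 53 - 1*0 = 53 + 0 = 53)
(I + Z)*m(-7, -4) = (53 - 112)*(-3) = -59*(-3) = 177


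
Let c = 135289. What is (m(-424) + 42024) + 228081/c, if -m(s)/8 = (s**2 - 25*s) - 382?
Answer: -28563881873/19327 ≈ -1.4779e+6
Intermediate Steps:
m(s) = 3056 - 8*s**2 + 200*s (m(s) = -8*((s**2 - 25*s) - 382) = -8*(-382 + s**2 - 25*s) = 3056 - 8*s**2 + 200*s)
(m(-424) + 42024) + 228081/c = ((3056 - 8*(-424)**2 + 200*(-424)) + 42024) + 228081/135289 = ((3056 - 8*179776 - 84800) + 42024) + 228081*(1/135289) = ((3056 - 1438208 - 84800) + 42024) + 32583/19327 = (-1519952 + 42024) + 32583/19327 = -1477928 + 32583/19327 = -28563881873/19327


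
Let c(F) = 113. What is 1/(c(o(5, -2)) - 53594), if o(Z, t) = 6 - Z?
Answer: -1/53481 ≈ -1.8698e-5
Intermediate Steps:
1/(c(o(5, -2)) - 53594) = 1/(113 - 53594) = 1/(-53481) = -1/53481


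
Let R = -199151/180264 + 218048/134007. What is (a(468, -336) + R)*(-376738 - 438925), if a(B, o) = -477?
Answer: 3129453600472595701/8052212616 ≈ 3.8865e+8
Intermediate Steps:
R = 4206192205/8052212616 (R = -199151*1/180264 + 218048*(1/134007) = -199151/180264 + 218048/134007 = 4206192205/8052212616 ≈ 0.52236)
(a(468, -336) + R)*(-376738 - 438925) = (-477 + 4206192205/8052212616)*(-376738 - 438925) = -3836699225627/8052212616*(-815663) = 3129453600472595701/8052212616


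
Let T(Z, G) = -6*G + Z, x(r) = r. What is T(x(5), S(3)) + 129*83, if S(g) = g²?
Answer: 10658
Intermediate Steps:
T(Z, G) = Z - 6*G
T(x(5), S(3)) + 129*83 = (5 - 6*3²) + 129*83 = (5 - 6*9) + 10707 = (5 - 54) + 10707 = -49 + 10707 = 10658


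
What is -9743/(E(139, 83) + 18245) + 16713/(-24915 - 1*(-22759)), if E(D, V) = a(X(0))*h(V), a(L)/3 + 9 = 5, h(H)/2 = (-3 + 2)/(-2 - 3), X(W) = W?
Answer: -148115623/17875396 ≈ -8.2860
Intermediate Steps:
h(H) = ⅖ (h(H) = 2*((-3 + 2)/(-2 - 3)) = 2*(-1/(-5)) = 2*(-1*(-⅕)) = 2*(⅕) = ⅖)
a(L) = -12 (a(L) = -27 + 3*5 = -27 + 15 = -12)
E(D, V) = -24/5 (E(D, V) = -12*⅖ = -24/5)
-9743/(E(139, 83) + 18245) + 16713/(-24915 - 1*(-22759)) = -9743/(-24/5 + 18245) + 16713/(-24915 - 1*(-22759)) = -9743/91201/5 + 16713/(-24915 + 22759) = -9743*5/91201 + 16713/(-2156) = -48715/91201 + 16713*(-1/2156) = -48715/91201 - 16713/2156 = -148115623/17875396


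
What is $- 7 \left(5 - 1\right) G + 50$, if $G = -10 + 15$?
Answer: $-90$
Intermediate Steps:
$G = 5$
$- 7 \left(5 - 1\right) G + 50 = - 7 \left(5 - 1\right) 5 + 50 = \left(-7\right) 4 \cdot 5 + 50 = \left(-28\right) 5 + 50 = -140 + 50 = -90$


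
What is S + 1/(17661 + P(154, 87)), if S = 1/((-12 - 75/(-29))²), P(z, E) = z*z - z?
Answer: 127264/11253879 ≈ 0.011308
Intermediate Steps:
P(z, E) = z² - z
S = 841/74529 (S = 1/((-12 - 75*(-1/29))²) = 1/((-12 + 75/29)²) = 1/((-273/29)²) = 1/(74529/841) = 841/74529 ≈ 0.011284)
S + 1/(17661 + P(154, 87)) = 841/74529 + 1/(17661 + 154*(-1 + 154)) = 841/74529 + 1/(17661 + 154*153) = 841/74529 + 1/(17661 + 23562) = 841/74529 + 1/41223 = 127264/11253879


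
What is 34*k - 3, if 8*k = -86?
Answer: -737/2 ≈ -368.50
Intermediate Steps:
k = -43/4 (k = (⅛)*(-86) = -43/4 ≈ -10.750)
34*k - 3 = 34*(-43/4) - 3 = -731/2 - 3 = -737/2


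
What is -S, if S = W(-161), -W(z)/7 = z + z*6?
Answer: -7889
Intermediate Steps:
W(z) = -49*z (W(z) = -7*(z + z*6) = -7*(z + 6*z) = -49*z)
S = 7889 (S = -49*(-161) = 7889)
-S = -1*7889 = -7889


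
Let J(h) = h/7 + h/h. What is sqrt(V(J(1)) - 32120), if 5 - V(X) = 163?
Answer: I*sqrt(32278) ≈ 179.66*I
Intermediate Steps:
J(h) = 1 + h/7 (J(h) = h*(1/7) + 1 = h/7 + 1 = 1 + h/7)
V(X) = -158 (V(X) = 5 - 1*163 = 5 - 163 = -158)
sqrt(V(J(1)) - 32120) = sqrt(-158 - 32120) = sqrt(-32278) = I*sqrt(32278)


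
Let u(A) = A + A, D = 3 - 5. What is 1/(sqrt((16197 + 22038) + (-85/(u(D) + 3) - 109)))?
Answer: sqrt(38211)/38211 ≈ 0.0051157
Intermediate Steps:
D = -2
u(A) = 2*A
1/(sqrt((16197 + 22038) + (-85/(u(D) + 3) - 109))) = 1/(sqrt((16197 + 22038) + (-85/(2*(-2) + 3) - 109))) = 1/(sqrt(38235 + (-85/(-4 + 3) - 109))) = 1/(sqrt(38235 + (-85/(-1) - 109))) = 1/(sqrt(38235 + (-85*(-1) - 109))) = 1/(sqrt(38235 + (85 - 109))) = 1/(sqrt(38235 - 24)) = 1/(sqrt(38211)) = sqrt(38211)/38211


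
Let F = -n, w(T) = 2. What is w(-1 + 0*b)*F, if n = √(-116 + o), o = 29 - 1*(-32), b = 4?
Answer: -2*I*√55 ≈ -14.832*I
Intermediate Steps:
o = 61 (o = 29 + 32 = 61)
n = I*√55 (n = √(-116 + 61) = √(-55) = I*√55 ≈ 7.4162*I)
F = -I*√55 ≈ -7.4162*I
w(-1 + 0*b)*F = 2*(-I*√55) = -2*I*√55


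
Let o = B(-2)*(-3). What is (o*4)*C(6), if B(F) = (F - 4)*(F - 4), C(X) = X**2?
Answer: -15552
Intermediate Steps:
B(F) = (-4 + F)**2 (B(F) = (-4 + F)*(-4 + F) = (-4 + F)**2)
o = -108 (o = (-4 - 2)**2*(-3) = (-6)**2*(-3) = 36*(-3) = -108)
(o*4)*C(6) = -108*4*6**2 = -432*36 = -15552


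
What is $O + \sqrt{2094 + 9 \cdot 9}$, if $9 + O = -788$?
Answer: $-797 + 5 \sqrt{87} \approx -750.36$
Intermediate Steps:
$O = -797$ ($O = -9 - 788 = -797$)
$O + \sqrt{2094 + 9 \cdot 9} = -797 + \sqrt{2094 + 9 \cdot 9} = -797 + \sqrt{2094 + 81} = -797 + \sqrt{2175} = -797 + 5 \sqrt{87}$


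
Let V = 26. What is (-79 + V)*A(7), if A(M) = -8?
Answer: 424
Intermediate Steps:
(-79 + V)*A(7) = (-79 + 26)*(-8) = -53*(-8) = 424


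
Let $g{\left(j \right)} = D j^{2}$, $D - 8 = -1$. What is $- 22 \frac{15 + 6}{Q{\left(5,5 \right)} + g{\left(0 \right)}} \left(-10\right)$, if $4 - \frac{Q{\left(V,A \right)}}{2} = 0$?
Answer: $\frac{1155}{2} \approx 577.5$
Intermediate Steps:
$D = 7$ ($D = 8 - 1 = 7$)
$Q{\left(V,A \right)} = 8$ ($Q{\left(V,A \right)} = 8 - 0 = 8 + 0 = 8$)
$g{\left(j \right)} = 7 j^{2}$
$- 22 \frac{15 + 6}{Q{\left(5,5 \right)} + g{\left(0 \right)}} \left(-10\right) = - 22 \frac{15 + 6}{8 + 7 \cdot 0^{2}} \left(-10\right) = - 22 \frac{21}{8 + 7 \cdot 0} \left(-10\right) = - 22 \frac{21}{8 + 0} \left(-10\right) = - 22 \cdot \frac{21}{8} \left(-10\right) = - 22 \cdot 21 \cdot \frac{1}{8} \left(-10\right) = \left(-22\right) \frac{21}{8} \left(-10\right) = \left(- \frac{231}{4}\right) \left(-10\right) = \frac{1155}{2}$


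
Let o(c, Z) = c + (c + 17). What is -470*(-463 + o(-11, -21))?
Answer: 219960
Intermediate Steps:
o(c, Z) = 17 + 2*c (o(c, Z) = c + (17 + c) = 17 + 2*c)
-470*(-463 + o(-11, -21)) = -470*(-463 + (17 + 2*(-11))) = -470*(-463 + (17 - 22)) = -470*(-463 - 5) = -470*(-468) = 219960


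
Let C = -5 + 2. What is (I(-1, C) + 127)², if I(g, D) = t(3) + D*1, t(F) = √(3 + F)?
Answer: (124 + √6)² ≈ 15989.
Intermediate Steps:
C = -3
I(g, D) = D + √6 (I(g, D) = √(3 + 3) + D*1 = √6 + D = D + √6)
(I(-1, C) + 127)² = ((-3 + √6) + 127)² = (124 + √6)²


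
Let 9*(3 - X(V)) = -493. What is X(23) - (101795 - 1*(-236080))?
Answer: -3040355/9 ≈ -3.3782e+5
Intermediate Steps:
X(V) = 520/9 (X(V) = 3 - 1/9*(-493) = 3 + 493/9 = 520/9)
X(23) - (101795 - 1*(-236080)) = 520/9 - (101795 - 1*(-236080)) = 520/9 - (101795 + 236080) = 520/9 - 1*337875 = 520/9 - 337875 = -3040355/9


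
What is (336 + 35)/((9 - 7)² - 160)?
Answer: -371/156 ≈ -2.3782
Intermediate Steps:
(336 + 35)/((9 - 7)² - 160) = 371/(2² - 160) = 371/(4 - 160) = 371/(-156) = 371*(-1/156) = -371/156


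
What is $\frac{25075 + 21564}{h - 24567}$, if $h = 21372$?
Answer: $- \frac{46639}{3195} \approx -14.598$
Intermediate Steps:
$\frac{25075 + 21564}{h - 24567} = \frac{25075 + 21564}{21372 - 24567} = \frac{46639}{-3195} = 46639 \left(- \frac{1}{3195}\right) = - \frac{46639}{3195}$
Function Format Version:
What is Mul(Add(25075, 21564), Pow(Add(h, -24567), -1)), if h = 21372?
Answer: Rational(-46639, 3195) ≈ -14.598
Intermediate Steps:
Mul(Add(25075, 21564), Pow(Add(h, -24567), -1)) = Mul(Add(25075, 21564), Pow(Add(21372, -24567), -1)) = Mul(46639, Pow(-3195, -1)) = Mul(46639, Rational(-1, 3195)) = Rational(-46639, 3195)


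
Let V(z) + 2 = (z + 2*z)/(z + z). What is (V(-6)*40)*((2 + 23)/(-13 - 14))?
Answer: 500/27 ≈ 18.519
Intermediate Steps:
V(z) = -½ (V(z) = -2 + (z + 2*z)/(z + z) = -2 + (3*z)/((2*z)) = -2 + (3*z)*(1/(2*z)) = -2 + 3/2 = -½)
(V(-6)*40)*((2 + 23)/(-13 - 14)) = (-½*40)*((2 + 23)/(-13 - 14)) = -500/(-27) = -500*(-1)/27 = -20*(-25/27) = 500/27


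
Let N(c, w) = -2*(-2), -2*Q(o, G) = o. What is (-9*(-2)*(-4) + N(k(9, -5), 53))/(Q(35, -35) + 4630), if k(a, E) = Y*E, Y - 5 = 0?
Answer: -136/9225 ≈ -0.014743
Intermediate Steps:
Y = 5 (Y = 5 + 0 = 5)
Q(o, G) = -o/2
k(a, E) = 5*E
N(c, w) = 4
(-9*(-2)*(-4) + N(k(9, -5), 53))/(Q(35, -35) + 4630) = (-9*(-2)*(-4) + 4)/(-½*35 + 4630) = (18*(-4) + 4)/(-35/2 + 4630) = (-72 + 4)/(9225/2) = -68*2/9225 = -136/9225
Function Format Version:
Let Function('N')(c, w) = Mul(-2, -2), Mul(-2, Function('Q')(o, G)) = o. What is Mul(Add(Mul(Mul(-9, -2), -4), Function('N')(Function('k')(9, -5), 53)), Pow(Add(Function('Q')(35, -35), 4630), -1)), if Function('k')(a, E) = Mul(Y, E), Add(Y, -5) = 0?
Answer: Rational(-136, 9225) ≈ -0.014743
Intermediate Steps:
Y = 5 (Y = Add(5, 0) = 5)
Function('Q')(o, G) = Mul(Rational(-1, 2), o)
Function('k')(a, E) = Mul(5, E)
Function('N')(c, w) = 4
Mul(Add(Mul(Mul(-9, -2), -4), Function('N')(Function('k')(9, -5), 53)), Pow(Add(Function('Q')(35, -35), 4630), -1)) = Mul(Add(Mul(Mul(-9, -2), -4), 4), Pow(Add(Mul(Rational(-1, 2), 35), 4630), -1)) = Mul(Add(Mul(18, -4), 4), Pow(Add(Rational(-35, 2), 4630), -1)) = Mul(Add(-72, 4), Pow(Rational(9225, 2), -1)) = Mul(-68, Rational(2, 9225)) = Rational(-136, 9225)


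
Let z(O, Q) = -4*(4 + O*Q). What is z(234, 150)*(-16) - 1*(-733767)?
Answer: 2980423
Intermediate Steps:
z(O, Q) = -16 - 4*O*Q
z(234, 150)*(-16) - 1*(-733767) = (-16 - 4*234*150)*(-16) - 1*(-733767) = (-16 - 140400)*(-16) + 733767 = -140416*(-16) + 733767 = 2246656 + 733767 = 2980423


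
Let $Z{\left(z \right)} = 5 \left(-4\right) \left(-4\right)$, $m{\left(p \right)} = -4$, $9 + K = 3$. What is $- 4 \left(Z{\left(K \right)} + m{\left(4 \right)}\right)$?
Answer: $-304$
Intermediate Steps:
$K = -6$ ($K = -9 + 3 = -6$)
$Z{\left(z \right)} = 80$ ($Z{\left(z \right)} = \left(-20\right) \left(-4\right) = 80$)
$- 4 \left(Z{\left(K \right)} + m{\left(4 \right)}\right) = - 4 \left(80 - 4\right) = \left(-4\right) 76 = -304$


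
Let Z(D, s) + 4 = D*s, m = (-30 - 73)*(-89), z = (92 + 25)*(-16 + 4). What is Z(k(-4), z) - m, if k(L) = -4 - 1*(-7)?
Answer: -13383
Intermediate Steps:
k(L) = 3 (k(L) = -4 + 7 = 3)
z = -1404 (z = 117*(-12) = -1404)
m = 9167 (m = -103*(-89) = 9167)
Z(D, s) = -4 + D*s
Z(k(-4), z) - m = (-4 + 3*(-1404)) - 1*9167 = (-4 - 4212) - 9167 = -4216 - 9167 = -13383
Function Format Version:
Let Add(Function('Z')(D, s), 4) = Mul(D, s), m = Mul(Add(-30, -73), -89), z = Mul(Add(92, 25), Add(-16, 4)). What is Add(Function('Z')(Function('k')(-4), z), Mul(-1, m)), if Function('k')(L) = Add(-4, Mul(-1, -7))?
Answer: -13383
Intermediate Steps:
Function('k')(L) = 3 (Function('k')(L) = Add(-4, 7) = 3)
z = -1404 (z = Mul(117, -12) = -1404)
m = 9167 (m = Mul(-103, -89) = 9167)
Function('Z')(D, s) = Add(-4, Mul(D, s))
Add(Function('Z')(Function('k')(-4), z), Mul(-1, m)) = Add(Add(-4, Mul(3, -1404)), Mul(-1, 9167)) = Add(Add(-4, -4212), -9167) = Add(-4216, -9167) = -13383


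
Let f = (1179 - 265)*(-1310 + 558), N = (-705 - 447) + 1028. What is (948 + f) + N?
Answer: -686504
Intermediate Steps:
N = -124 (N = -1152 + 1028 = -124)
f = -687328 (f = 914*(-752) = -687328)
(948 + f) + N = (948 - 687328) - 124 = -686380 - 124 = -686504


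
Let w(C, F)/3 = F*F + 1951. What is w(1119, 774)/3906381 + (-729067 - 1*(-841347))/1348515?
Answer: 1438641721/2640507957 ≈ 0.54484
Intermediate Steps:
w(C, F) = 5853 + 3*F**2 (w(C, F) = 3*(F*F + 1951) = 3*(F**2 + 1951) = 3*(1951 + F**2) = 5853 + 3*F**2)
w(1119, 774)/3906381 + (-729067 - 1*(-841347))/1348515 = (5853 + 3*774**2)/3906381 + (-729067 - 1*(-841347))/1348515 = (5853 + 3*599076)*(1/3906381) + (-729067 + 841347)*(1/1348515) = (5853 + 1797228)*(1/3906381) + 112280*(1/1348515) = 1803081*(1/3906381) + 3208/38529 = 31633/68533 + 3208/38529 = 1438641721/2640507957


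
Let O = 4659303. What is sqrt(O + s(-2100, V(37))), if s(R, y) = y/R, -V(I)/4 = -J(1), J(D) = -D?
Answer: 2*sqrt(12842203899)/105 ≈ 2158.5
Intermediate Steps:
V(I) = -4 (V(I) = -(-4)*(-1*1) = -(-4)*(-1) = -4*1 = -4)
sqrt(O + s(-2100, V(37))) = sqrt(4659303 - 4/(-2100)) = sqrt(4659303 - 4*(-1/2100)) = sqrt(4659303 + 1/525) = sqrt(2446134076/525) = 2*sqrt(12842203899)/105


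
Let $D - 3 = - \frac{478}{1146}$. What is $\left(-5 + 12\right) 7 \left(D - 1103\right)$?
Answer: $- \frac{30896411}{573} \approx -53920.0$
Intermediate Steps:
$D = \frac{1480}{573}$ ($D = 3 - \frac{478}{1146} = 3 - \frac{239}{573} = \frac{1480}{573} \approx 2.5829$)
$\left(-5 + 12\right) 7 \left(D - 1103\right) = \left(-5 + 12\right) 7 \left(\frac{1480}{573} - 1103\right) = 7 \cdot 7 \left(- \frac{630539}{573}\right) = 49 \left(- \frac{630539}{573}\right) = - \frac{30896411}{573}$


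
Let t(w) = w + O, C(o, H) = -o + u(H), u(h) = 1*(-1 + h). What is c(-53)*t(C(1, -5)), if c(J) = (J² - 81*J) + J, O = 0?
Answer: -49343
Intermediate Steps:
u(h) = -1 + h
C(o, H) = -1 + H - o (C(o, H) = -o + (-1 + H) = -1 + H - o)
c(J) = J² - 80*J
t(w) = w (t(w) = w + 0 = w)
c(-53)*t(C(1, -5)) = (-53*(-80 - 53))*(-1 - 5 - 1*1) = (-53*(-133))*(-1 - 5 - 1) = 7049*(-7) = -49343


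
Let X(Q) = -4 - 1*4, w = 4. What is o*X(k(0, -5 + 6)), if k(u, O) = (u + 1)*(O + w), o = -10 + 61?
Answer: -408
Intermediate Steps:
o = 51
k(u, O) = (1 + u)*(4 + O) (k(u, O) = (u + 1)*(O + 4) = (1 + u)*(4 + O))
X(Q) = -8 (X(Q) = -4 - 4 = -8)
o*X(k(0, -5 + 6)) = 51*(-8) = -408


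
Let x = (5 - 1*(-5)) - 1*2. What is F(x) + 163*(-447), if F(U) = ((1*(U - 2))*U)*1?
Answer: -72813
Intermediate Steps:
x = 8 (x = (5 + 5) - 2 = 10 - 2 = 8)
F(U) = U*(-2 + U) (F(U) = ((1*(-2 + U))*U)*1 = ((-2 + U)*U)*1 = (U*(-2 + U))*1 = U*(-2 + U))
F(x) + 163*(-447) = 8*(-2 + 8) + 163*(-447) = 8*6 - 72861 = 48 - 72861 = -72813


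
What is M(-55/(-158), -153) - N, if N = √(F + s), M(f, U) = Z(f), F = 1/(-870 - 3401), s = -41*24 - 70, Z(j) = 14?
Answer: 14 - I*√19226483085/4271 ≈ 14.0 - 32.465*I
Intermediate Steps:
s = -1054 (s = -984 - 70 = -1054)
F = -1/4271 (F = 1/(-4271) = -1/4271 ≈ -0.00023414)
M(f, U) = 14
N = I*√19226483085/4271 (N = √(-1/4271 - 1054) = √(-4501635/4271) = I*√19226483085/4271 ≈ 32.465*I)
M(-55/(-158), -153) - N = 14 - I*√19226483085/4271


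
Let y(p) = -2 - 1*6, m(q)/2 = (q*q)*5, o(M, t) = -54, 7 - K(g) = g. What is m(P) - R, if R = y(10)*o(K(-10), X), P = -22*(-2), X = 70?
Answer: 18928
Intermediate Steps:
K(g) = 7 - g
P = 44
m(q) = 10*q² (m(q) = 2*((q*q)*5) = 2*(q²*5) = 2*(5*q²) = 10*q²)
y(p) = -8 (y(p) = -2 - 6 = -8)
R = 432 (R = -8*(-54) = 432)
m(P) - R = 10*44² - 1*432 = 10*1936 - 432 = 19360 - 432 = 18928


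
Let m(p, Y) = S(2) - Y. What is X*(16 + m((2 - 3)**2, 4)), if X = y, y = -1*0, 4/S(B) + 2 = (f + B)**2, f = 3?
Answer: 0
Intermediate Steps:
S(B) = 4/(-2 + (3 + B)**2)
y = 0
X = 0
m(p, Y) = 4/23 - Y (m(p, Y) = 4/(-2 + (3 + 2)**2) - Y = 4/(-2 + 5**2) - Y = 4/(-2 + 25) - Y = 4/23 - Y)
X*(16 + m((2 - 3)**2, 4)) = 0*(16 + (4/23 - 1*4)) = 0*(16 + (4/23 - 4)) = 0*(16 - 88/23) = 0*(280/23) = 0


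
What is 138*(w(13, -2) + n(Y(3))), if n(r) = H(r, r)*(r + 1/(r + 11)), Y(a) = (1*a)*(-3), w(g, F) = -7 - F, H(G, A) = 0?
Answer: -690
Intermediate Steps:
Y(a) = -3*a (Y(a) = a*(-3) = -3*a)
n(r) = 0 (n(r) = 0*(r + 1/(r + 11)) = 0*(r + 1/(11 + r)) = 0)
138*(w(13, -2) + n(Y(3))) = 138*((-7 - 1*(-2)) + 0) = 138*((-7 + 2) + 0) = 138*(-5 + 0) = 138*(-5) = -690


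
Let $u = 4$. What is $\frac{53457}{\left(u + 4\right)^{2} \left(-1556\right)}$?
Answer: $- \frac{53457}{99584} \approx -0.5368$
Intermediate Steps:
$\frac{53457}{\left(u + 4\right)^{2} \left(-1556\right)} = \frac{53457}{\left(4 + 4\right)^{2} \left(-1556\right)} = \frac{53457}{8^{2} \left(-1556\right)} = \frac{53457}{64 \left(-1556\right)} = \frac{53457}{-99584} = 53457 \left(- \frac{1}{99584}\right) = - \frac{53457}{99584}$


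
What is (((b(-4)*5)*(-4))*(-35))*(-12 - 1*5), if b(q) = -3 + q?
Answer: 83300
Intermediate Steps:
(((b(-4)*5)*(-4))*(-35))*(-12 - 1*5) = ((((-3 - 4)*5)*(-4))*(-35))*(-12 - 1*5) = ((-7*5*(-4))*(-35))*(-12 - 5) = (-35*(-4)*(-35))*(-17) = (140*(-35))*(-17) = -4900*(-17) = 83300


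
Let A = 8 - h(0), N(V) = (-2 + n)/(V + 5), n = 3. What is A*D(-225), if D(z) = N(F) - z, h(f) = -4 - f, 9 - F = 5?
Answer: 8104/3 ≈ 2701.3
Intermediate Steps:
F = 4 (F = 9 - 1*5 = 9 - 5 = 4)
N(V) = 1/(5 + V) (N(V) = (-2 + 3)/(V + 5) = 1/(5 + V))
D(z) = 1/9 - z (D(z) = 1/(5 + 4) - z = 1/9 - z)
A = 12 (A = 8 - (-4 - 1*0) = 8 - (-4 + 0) = 8 - 1*(-4) = 8 + 4 = 12)
A*D(-225) = 12*(1/9 - 1*(-225)) = 12*(1/9 + 225) = 12*(2026/9) = 8104/3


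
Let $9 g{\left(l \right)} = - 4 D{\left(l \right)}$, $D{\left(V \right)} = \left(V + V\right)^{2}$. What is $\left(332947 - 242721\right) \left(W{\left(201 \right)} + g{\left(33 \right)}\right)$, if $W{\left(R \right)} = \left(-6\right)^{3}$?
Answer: $-194166352$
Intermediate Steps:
$W{\left(R \right)} = -216$
$D{\left(V \right)} = 4 V^{2}$ ($D{\left(V \right)} = \left(2 V\right)^{2} = 4 V^{2}$)
$g{\left(l \right)} = - \frac{16 l^{2}}{9}$ ($g{\left(l \right)} = \frac{\left(-4\right) 4 l^{2}}{9} = \frac{\left(-16\right) l^{2}}{9} = - \frac{16 l^{2}}{9}$)
$\left(332947 - 242721\right) \left(W{\left(201 \right)} + g{\left(33 \right)}\right) = \left(332947 - 242721\right) \left(-216 - \frac{16 \cdot 33^{2}}{9}\right) = 90226 \left(-216 - 1936\right) = 90226 \left(-2152\right) = -194166352$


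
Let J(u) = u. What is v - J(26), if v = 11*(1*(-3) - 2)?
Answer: -81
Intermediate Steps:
v = -55 (v = 11*(-3 - 2) = 11*(-5) = -55)
v - J(26) = -55 - 1*26 = -55 - 26 = -81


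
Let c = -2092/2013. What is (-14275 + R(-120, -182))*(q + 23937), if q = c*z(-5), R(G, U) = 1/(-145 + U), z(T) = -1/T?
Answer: -1124614530721838/3291255 ≈ -3.4170e+8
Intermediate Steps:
c = -2092/2013 (c = -2092*1/2013 = -2092/2013 ≈ -1.0392)
q = -2092/10065 (q = -(-2092)/(2013*(-5)) = -(-2092)*(-1)/(2013*5) = -2092/2013*⅕ = -2092/10065 ≈ -0.20785)
(-14275 + R(-120, -182))*(q + 23937) = (-14275 + 1/(-145 - 182))*(-2092/10065 + 23937) = (-14275 + 1/(-327))*(240923813/10065) = (-14275 - 1/327)*(240923813/10065) = -4667926/327*240923813/10065 = -1124614530721838/3291255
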